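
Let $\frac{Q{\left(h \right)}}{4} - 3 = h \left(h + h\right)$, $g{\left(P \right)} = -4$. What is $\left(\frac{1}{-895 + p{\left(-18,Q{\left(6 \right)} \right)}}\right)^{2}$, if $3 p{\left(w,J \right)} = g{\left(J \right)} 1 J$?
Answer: $\frac{1}{1677025} \approx 5.9629 \cdot 10^{-7}$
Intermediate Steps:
$Q{\left(h \right)} = 12 + 8 h^{2}$ ($Q{\left(h \right)} = 12 + 4 h \left(h + h\right) = 12 + 4 h 2 h = 12 + 4 \cdot 2 h^{2} = 12 + 8 h^{2}$)
$p{\left(w,J \right)} = - \frac{4 J}{3}$ ($p{\left(w,J \right)} = \frac{\left(-4\right) 1 J}{3} = \frac{\left(-4\right) J}{3} = - \frac{4 J}{3}$)
$\left(\frac{1}{-895 + p{\left(-18,Q{\left(6 \right)} \right)}}\right)^{2} = \left(\frac{1}{-895 - \frac{4 \left(12 + 8 \cdot 6^{2}\right)}{3}}\right)^{2} = \left(\frac{1}{-895 - \frac{4 \left(12 + 8 \cdot 36\right)}{3}}\right)^{2} = \left(\frac{1}{-895 - \frac{4 \left(12 + 288\right)}{3}}\right)^{2} = \left(\frac{1}{-895 - 400}\right)^{2} = \left(\frac{1}{-1295}\right)^{2} = \left(- \frac{1}{1295}\right)^{2} = \frac{1}{1677025}$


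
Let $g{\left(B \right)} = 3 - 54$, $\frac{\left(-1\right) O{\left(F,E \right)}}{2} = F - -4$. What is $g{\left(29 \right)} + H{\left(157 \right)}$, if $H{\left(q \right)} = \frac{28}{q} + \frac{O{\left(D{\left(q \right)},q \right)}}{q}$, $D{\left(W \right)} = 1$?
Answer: $- \frac{7989}{157} \approx -50.885$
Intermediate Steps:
$O{\left(F,E \right)} = -8 - 2 F$ ($O{\left(F,E \right)} = - 2 \left(F - -4\right) = - 2 \left(F + 4\right) = - 2 \left(4 + F\right) = -8 - 2 F$)
$H{\left(q \right)} = \frac{18}{q}$ ($H{\left(q \right)} = \frac{28}{q} + \frac{-8 - 2}{q} = \frac{28}{q} - \frac{10}{q} = \frac{18}{q}$)
$g{\left(B \right)} = -51$
$g{\left(29 \right)} + H{\left(157 \right)} = -51 + \frac{18}{157} = - \frac{7989}{157}$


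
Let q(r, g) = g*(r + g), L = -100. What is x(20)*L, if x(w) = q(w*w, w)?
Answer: -840000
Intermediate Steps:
q(r, g) = g*(g + r)
x(w) = w*(w + w²) (x(w) = w*(w + w*w) = w*(w + w²))
x(20)*L = (20²*(1 + 20))*(-100) = (400*21)*(-100) = 8400*(-100) = -840000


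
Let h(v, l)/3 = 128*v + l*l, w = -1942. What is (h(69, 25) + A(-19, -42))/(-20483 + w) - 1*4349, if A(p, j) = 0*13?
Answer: -32518232/7475 ≈ -4350.3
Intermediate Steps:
A(p, j) = 0
h(v, l) = 3*l² + 384*v (h(v, l) = 3*(128*v + l*l) = 3*(128*v + l²) = 3*(l² + 128*v) = 3*l² + 384*v)
(h(69, 25) + A(-19, -42))/(-20483 + w) - 1*4349 = ((3*25² + 384*69) + 0)/(-20483 - 1942) - 1*4349 = ((3*625 + 26496) + 0)/(-22425) - 4349 = ((1875 + 26496) + 0)*(-1/22425) - 4349 = (28371 + 0)*(-1/22425) - 4349 = 28371*(-1/22425) - 4349 = -9457/7475 - 4349 = -32518232/7475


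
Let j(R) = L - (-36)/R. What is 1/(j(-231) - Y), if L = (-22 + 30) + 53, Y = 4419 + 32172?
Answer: -77/2812822 ≈ -2.7375e-5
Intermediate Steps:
Y = 36591
L = 61 (L = 8 + 53 = 61)
j(R) = 61 + 36/R (j(R) = 61 - (-36)/R = 61 + 36/R)
1/(j(-231) - Y) = 1/((61 + 36/(-231)) - 1*36591) = 1/((61 + 36*(-1/231)) - 36591) = 1/((61 - 12/77) - 36591) = 1/(4685/77 - 36591) = 1/(-2812822/77) = -77/2812822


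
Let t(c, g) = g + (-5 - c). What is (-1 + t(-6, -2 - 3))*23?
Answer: -115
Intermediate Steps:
t(c, g) = -5 + g - c
(-1 + t(-6, -2 - 3))*23 = (-1 + (-5 + (-2 - 3) - 1*(-6)))*23 = (-1 + (-5 - 5 + 6))*23 = (-1 - 4)*23 = -5*23 = -115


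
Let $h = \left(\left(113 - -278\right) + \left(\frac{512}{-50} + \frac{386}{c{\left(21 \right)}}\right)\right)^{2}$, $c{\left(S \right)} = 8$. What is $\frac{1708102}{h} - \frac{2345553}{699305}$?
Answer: $\frac{7627862243577047}{1287067916118305} \approx 5.9265$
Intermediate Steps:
$h = \frac{1840495801}{10000}$ ($h = \left(\left(113 - -278\right) + \left(\frac{512}{-50} + \frac{386}{8}\right)\right)^{2} = \left(\left(113 + 278\right) + \left(512 \left(- \frac{1}{50}\right) + 386 \cdot \frac{1}{8}\right)\right)^{2} = \left(391 + \left(- \frac{256}{25} + \frac{193}{4}\right)\right)^{2} = \left(391 + \frac{3801}{100}\right)^{2} = \left(\frac{42901}{100}\right)^{2} = \frac{1840495801}{10000} \approx 1.8405 \cdot 10^{5}$)
$\frac{1708102}{h} - \frac{2345553}{699305} = \frac{1708102}{\frac{1840495801}{10000}} - \frac{2345553}{699305} = 1708102 \cdot \frac{10000}{1840495801} - \frac{2345553}{699305} = \frac{17081020000}{1840495801} - \frac{2345553}{699305} = \frac{7627862243577047}{1287067916118305}$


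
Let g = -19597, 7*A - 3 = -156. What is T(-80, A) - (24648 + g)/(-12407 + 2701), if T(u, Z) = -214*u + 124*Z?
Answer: 979060165/67942 ≈ 14410.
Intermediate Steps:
A = -153/7 (A = 3/7 + (⅐)*(-156) = 3/7 - 156/7 = -153/7 ≈ -21.857)
T(-80, A) - (24648 + g)/(-12407 + 2701) = (-214*(-80) + 124*(-153/7)) - (24648 - 19597)/(-12407 + 2701) = (17120 - 18972/7) - 5051/(-9706) = 100868/7 - 5051*(-1)/9706 = 100868/7 - 1*(-5051/9706) = 100868/7 + 5051/9706 = 979060165/67942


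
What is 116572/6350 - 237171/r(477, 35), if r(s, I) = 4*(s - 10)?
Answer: -644139677/5930900 ≈ -108.61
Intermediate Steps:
r(s, I) = -40 + 4*s (r(s, I) = 4*(-10 + s) = -40 + 4*s)
116572/6350 - 237171/r(477, 35) = 116572/6350 - 237171/(-40 + 4*477) = 116572*(1/6350) - 237171/(-40 + 1908) = 58286/3175 - 237171/1868 = -644139677/5930900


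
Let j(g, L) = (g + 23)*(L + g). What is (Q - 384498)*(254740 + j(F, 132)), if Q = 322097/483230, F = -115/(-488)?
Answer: -1037046638660954522097/10461665920 ≈ -9.9128e+10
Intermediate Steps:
F = 115/488 (F = -115*(-1/488) = 115/488 ≈ 0.23566)
Q = 322097/483230 (Q = 322097*(1/483230) = 322097/483230 ≈ 0.66655)
j(g, L) = (23 + g)*(L + g)
(Q - 384498)*(254740 + j(F, 132)) = (322097/483230 - 384498)*(254740 + ((115/488)² + 23*132 + 23*(115/488) + 132*(115/488))) = -185800646443*(254740 + (13225/238144 + 3036 + 2645/488 + 3795/122))/483230 = -185800646443*(254740 + 731717009/238144)/483230 = -185800646443/483230*61396519569/238144 = -1037046638660954522097/10461665920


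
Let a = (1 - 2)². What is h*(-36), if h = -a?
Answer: 36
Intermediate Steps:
a = 1 (a = (-1)² = 1)
h = -1 (h = -1*1 = -1)
h*(-36) = -1*(-36) = 36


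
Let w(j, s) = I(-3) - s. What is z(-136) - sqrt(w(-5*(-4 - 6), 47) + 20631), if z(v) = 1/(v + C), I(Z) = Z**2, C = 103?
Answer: -1/33 - sqrt(20593) ≈ -143.53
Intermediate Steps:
w(j, s) = 9 - s (w(j, s) = (-3)**2 - s = 9 - s)
z(v) = 1/(103 + v) (z(v) = 1/(v + 103) = 1/(103 + v))
z(-136) - sqrt(w(-5*(-4 - 6), 47) + 20631) = 1/(103 - 136) - sqrt((9 - 1*47) + 20631) = 1/(-33) - sqrt((9 - 47) + 20631) = -1/33 - sqrt(-38 + 20631) = -1/33 - sqrt(20593)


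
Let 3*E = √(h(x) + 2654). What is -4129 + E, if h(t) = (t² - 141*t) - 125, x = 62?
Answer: -4129 + I*√2369/3 ≈ -4129.0 + 16.224*I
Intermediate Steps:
h(t) = -125 + t² - 141*t
E = I*√2369/3 (E = √((-125 + 62² - 141*62) + 2654)/3 = √((-125 + 3844 - 8742) + 2654)/3 = √(-5023 + 2654)/3 = √(-2369)/3 = (I*√2369)/3 = I*√2369/3 ≈ 16.224*I)
-4129 + E = -4129 + I*√2369/3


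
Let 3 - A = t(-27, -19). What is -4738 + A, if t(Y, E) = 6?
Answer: -4741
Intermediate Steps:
A = -3 (A = 3 - 1*6 = 3 - 6 = -3)
-4738 + A = -4738 - 3 = -4741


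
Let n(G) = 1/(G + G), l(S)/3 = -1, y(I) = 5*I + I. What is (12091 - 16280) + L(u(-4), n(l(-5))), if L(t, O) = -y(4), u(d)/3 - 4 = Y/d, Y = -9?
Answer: -4213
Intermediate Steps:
y(I) = 6*I
l(S) = -3 (l(S) = 3*(-1) = -3)
u(d) = 12 - 27/d (u(d) = 12 + 3*(-9/d) = 12 - 27/d)
n(G) = 1/(2*G)
L(t, O) = -24 (L(t, O) = -6*4 = -1*24 = -24)
(12091 - 16280) + L(u(-4), n(l(-5))) = (12091 - 16280) - 24 = -4189 - 24 = -4213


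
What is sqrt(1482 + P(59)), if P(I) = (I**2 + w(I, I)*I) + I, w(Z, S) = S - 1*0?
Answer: sqrt(8503) ≈ 92.212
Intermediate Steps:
w(Z, S) = S (w(Z, S) = S + 0 = S)
P(I) = I + 2*I**2 (P(I) = (I**2 + I*I) + I = (I**2 + I**2) + I = 2*I**2 + I = I + 2*I**2)
sqrt(1482 + P(59)) = sqrt(1482 + 59*(1 + 2*59)) = sqrt(1482 + 59*(1 + 118)) = sqrt(1482 + 59*119) = sqrt(1482 + 7021) = sqrt(8503)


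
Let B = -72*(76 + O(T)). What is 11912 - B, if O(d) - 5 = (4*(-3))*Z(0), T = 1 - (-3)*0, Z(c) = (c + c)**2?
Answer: 17744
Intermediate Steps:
Z(c) = 4*c**2 (Z(c) = (2*c)**2 = 4*c**2)
T = 1 (T = 1 - 1*0 = 1 + 0 = 1)
O(d) = 5 (O(d) = 5 + (4*(-3))*(4*0**2) = 5 - 48*0 = 5 - 12*0 = 5 + 0 = 5)
B = -5832 (B = -72*(76 + 5) = -72*81 = -5832)
11912 - B = 11912 - 1*(-5832) = 11912 + 5832 = 17744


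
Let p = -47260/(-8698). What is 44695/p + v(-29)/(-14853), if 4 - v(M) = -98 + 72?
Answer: 192473597901/23398426 ≈ 8225.9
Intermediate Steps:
v(M) = 30 (v(M) = 4 - (-98 + 72) = 4 - 1*(-26) = 4 + 26 = 30)
p = 23630/4349 (p = -47260*(-1/8698) = 23630/4349 ≈ 5.4334)
44695/p + v(-29)/(-14853) = 44695/(23630/4349) + 30/(-14853) = 44695*(4349/23630) + 30*(-1/14853) = 38875711/4726 - 10/4951 = 192473597901/23398426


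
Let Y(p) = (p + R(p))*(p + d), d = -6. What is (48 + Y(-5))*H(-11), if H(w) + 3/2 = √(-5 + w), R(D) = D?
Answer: -237 + 632*I ≈ -237.0 + 632.0*I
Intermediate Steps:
Y(p) = 2*p*(-6 + p) (Y(p) = (p + p)*(p - 6) = (2*p)*(-6 + p) = 2*p*(-6 + p))
H(w) = -3/2 + √(-5 + w)
(48 + Y(-5))*H(-11) = (48 + 2*(-5)*(-6 - 5))*(-3/2 + √(-5 - 11)) = (48 + 2*(-5)*(-11))*(-3/2 + √(-16)) = (48 + 110)*(-3/2 + 4*I) = 158*(-3/2 + 4*I) = -237 + 632*I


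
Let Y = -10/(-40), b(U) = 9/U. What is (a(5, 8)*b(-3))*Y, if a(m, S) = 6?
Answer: -9/2 ≈ -4.5000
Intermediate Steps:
Y = 1/4 (Y = -10*(-1/40) = 1/4 ≈ 0.25000)
(a(5, 8)*b(-3))*Y = (6*(9/(-3)))*(1/4) = (6*(9*(-1/3)))*(1/4) = (6*(-3))*(1/4) = -18*1/4 = -9/2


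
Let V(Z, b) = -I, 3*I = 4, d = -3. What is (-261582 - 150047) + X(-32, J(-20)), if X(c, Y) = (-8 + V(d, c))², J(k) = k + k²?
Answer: -3703877/9 ≈ -4.1154e+5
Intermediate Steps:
I = 4/3 (I = (⅓)*4 = 4/3 ≈ 1.3333)
V(Z, b) = -4/3 (V(Z, b) = -1*4/3 = -4/3)
X(c, Y) = 784/9 (X(c, Y) = (-8 - 4/3)² = (-28/3)² = 784/9)
(-261582 - 150047) + X(-32, J(-20)) = (-261582 - 150047) + 784/9 = -411629 + 784/9 = -3703877/9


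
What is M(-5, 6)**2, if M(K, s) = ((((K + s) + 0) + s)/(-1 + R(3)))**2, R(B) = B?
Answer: 2401/16 ≈ 150.06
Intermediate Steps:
M(K, s) = (s + K/2)**2 (M(K, s) = ((((K + s) + 0) + s)/(-1 + 3))**2 = (((K + s) + s)/2)**2 = ((K + 2*s)*(1/2))**2 = (s + K/2)**2)
M(-5, 6)**2 = ((-5 + 2*6)**2/4)**2 = ((-5 + 12)**2/4)**2 = ((1/4)*7**2)**2 = ((1/4)*49)**2 = (49/4)**2 = 2401/16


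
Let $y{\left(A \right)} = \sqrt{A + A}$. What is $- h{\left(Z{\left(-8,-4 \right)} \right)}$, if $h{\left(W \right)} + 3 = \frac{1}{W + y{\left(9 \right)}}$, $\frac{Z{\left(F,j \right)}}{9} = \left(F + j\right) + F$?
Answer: $\frac{5407}{1799} + \frac{\sqrt{2}}{10794} \approx 3.0057$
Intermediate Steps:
$Z{\left(F,j \right)} = 9 j + 18 F$ ($Z{\left(F,j \right)} = 9 \left(\left(F + j\right) + F\right) = 9 \left(j + 2 F\right) = 9 j + 18 F$)
$y{\left(A \right)} = \sqrt{2} \sqrt{A}$ ($y{\left(A \right)} = \sqrt{2 A} = \sqrt{2} \sqrt{A}$)
$h{\left(W \right)} = -3 + \frac{1}{W + 3 \sqrt{2}}$ ($h{\left(W \right)} = -3 + \frac{1}{W + \sqrt{2} \sqrt{9}} = -3 + \frac{1}{W + \sqrt{2} \cdot 3} = -3 + \frac{1}{W + 3 \sqrt{2}}$)
$- h{\left(Z{\left(-8,-4 \right)} \right)} = - \frac{1 - 9 \sqrt{2} - 3 \left(9 \left(-4\right) + 18 \left(-8\right)\right)}{\left(9 \left(-4\right) + 18 \left(-8\right)\right) + 3 \sqrt{2}} = - \frac{1 - 9 \sqrt{2} - 3 \left(-36 - 144\right)}{\left(-36 - 144\right) + 3 \sqrt{2}} = - \frac{1 - 9 \sqrt{2} - -540}{-180 + 3 \sqrt{2}} = - \frac{1 - 9 \sqrt{2} + 540}{-180 + 3 \sqrt{2}} = - \frac{541 - 9 \sqrt{2}}{-180 + 3 \sqrt{2}}$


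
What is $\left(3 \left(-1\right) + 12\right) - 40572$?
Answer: $-40563$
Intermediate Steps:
$\left(3 \left(-1\right) + 12\right) - 40572 = \left(-3 + 12\right) - 40572 = 9 - 40572 = -40563$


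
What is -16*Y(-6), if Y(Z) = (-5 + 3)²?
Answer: -64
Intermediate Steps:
Y(Z) = 4 (Y(Z) = (-2)² = 4)
-16*Y(-6) = -16*4 = -64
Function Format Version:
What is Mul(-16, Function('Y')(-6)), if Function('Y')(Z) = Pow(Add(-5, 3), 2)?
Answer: -64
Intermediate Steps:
Function('Y')(Z) = 4 (Function('Y')(Z) = Pow(-2, 2) = 4)
Mul(-16, Function('Y')(-6)) = Mul(-16, 4) = -64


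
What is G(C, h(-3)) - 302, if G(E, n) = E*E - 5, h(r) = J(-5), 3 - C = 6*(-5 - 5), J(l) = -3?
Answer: 3662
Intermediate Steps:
C = 63 (C = 3 - 6*(-5 - 5) = 3 - 6*(-10) = 3 - 1*(-60) = 3 + 60 = 63)
h(r) = -3
G(E, n) = -5 + E² (G(E, n) = E² - 5 = -5 + E²)
G(C, h(-3)) - 302 = (-5 + 63²) - 302 = (-5 + 3969) - 302 = 3964 - 302 = 3662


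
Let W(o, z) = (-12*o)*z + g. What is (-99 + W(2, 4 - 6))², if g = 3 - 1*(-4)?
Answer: 1936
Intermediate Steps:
g = 7 (g = 3 + 4 = 7)
W(o, z) = 7 - 12*o*z (W(o, z) = (-12*o)*z + 7 = -12*o*z + 7 = 7 - 12*o*z)
(-99 + W(2, 4 - 6))² = (-99 + (7 - 12*2*(4 - 6)))² = (-99 + (7 - 12*2*(-2)))² = (-99 + (7 + 48))² = (-99 + 55)² = (-44)² = 1936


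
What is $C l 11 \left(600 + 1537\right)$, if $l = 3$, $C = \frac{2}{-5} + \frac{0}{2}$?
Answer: $- \frac{141042}{5} \approx -28208.0$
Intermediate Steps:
$C = - \frac{2}{5}$ ($C = 2 \left(- \frac{1}{5}\right) + 0 \cdot \frac{1}{2} = - \frac{2}{5} + 0 = - \frac{2}{5} \approx -0.4$)
$C l 11 \left(600 + 1537\right) = \left(- \frac{2}{5}\right) 3 \cdot 11 \left(600 + 1537\right) = \left(- \frac{6}{5}\right) 11 \cdot 2137 = \left(- \frac{66}{5}\right) 2137 = - \frac{141042}{5}$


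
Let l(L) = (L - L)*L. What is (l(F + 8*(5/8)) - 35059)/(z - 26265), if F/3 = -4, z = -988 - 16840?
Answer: 35059/44093 ≈ 0.79511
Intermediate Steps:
z = -17828
F = -12 (F = 3*(-4) = -12)
l(L) = 0 (l(L) = 0*L = 0)
(l(F + 8*(5/8)) - 35059)/(z - 26265) = (0 - 35059)/(-17828 - 26265) = -35059/(-44093) = -35059*(-1/44093) = 35059/44093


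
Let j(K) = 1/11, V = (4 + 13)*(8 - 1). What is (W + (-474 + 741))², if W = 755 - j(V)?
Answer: 126360081/121 ≈ 1.0443e+6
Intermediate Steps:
V = 119 (V = 17*7 = 119)
j(K) = 1/11
W = 8304/11 (W = 755 - 1*1/11 = 755 - 1/11 = 8304/11 ≈ 754.91)
(W + (-474 + 741))² = (8304/11 + (-474 + 741))² = (8304/11 + 267)² = (11241/11)² = 126360081/121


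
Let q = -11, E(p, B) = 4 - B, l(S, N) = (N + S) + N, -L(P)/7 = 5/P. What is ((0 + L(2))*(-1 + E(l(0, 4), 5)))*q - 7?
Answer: -392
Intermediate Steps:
L(P) = -35/P
l(S, N) = S + 2*N
((0 + L(2))*(-1 + E(l(0, 4), 5)))*q - 7 = ((0 - 35/2)*(-1 + (4 - 1*5)))*(-11) - 7 = ((0 - 35*½)*(-1 + (4 - 5)))*(-11) - 7 = ((0 - 35/2)*(-1 - 1))*(-11) - 7 = -35/2*(-2)*(-11) - 7 = 35*(-11) - 7 = -385 - 7 = -392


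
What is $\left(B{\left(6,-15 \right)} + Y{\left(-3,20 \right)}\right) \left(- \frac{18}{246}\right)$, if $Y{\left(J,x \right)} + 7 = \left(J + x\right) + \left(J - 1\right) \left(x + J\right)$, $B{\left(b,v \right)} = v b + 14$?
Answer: $\frac{402}{41} \approx 9.8049$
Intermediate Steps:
$B{\left(b,v \right)} = 14 + b v$ ($B{\left(b,v \right)} = b v + 14 = 14 + b v$)
$Y{\left(J,x \right)} = -7 + J + x + \left(-1 + J\right) \left(J + x\right)$ ($Y{\left(J,x \right)} = -7 + \left(\left(J + x\right) + \left(J - 1\right) \left(x + J\right)\right) = -7 + \left(\left(J + x\right) + \left(-1 + J\right) \left(J + x\right)\right) = -7 + \left(J + x + \left(-1 + J\right) \left(J + x\right)\right) = -7 + J + x + \left(-1 + J\right) \left(J + x\right)$)
$\left(B{\left(6,-15 \right)} + Y{\left(-3,20 \right)}\right) \left(- \frac{18}{246}\right) = \left(\left(14 + 6 \left(-15\right)\right) - \left(67 - 9\right)\right) \left(- \frac{18}{246}\right) = \left(\left(14 - 90\right) - 58\right) \left(\left(-18\right) \frac{1}{246}\right) = \left(-76 - 58\right) \left(- \frac{3}{41}\right) = \left(-134\right) \left(- \frac{3}{41}\right) = \frac{402}{41}$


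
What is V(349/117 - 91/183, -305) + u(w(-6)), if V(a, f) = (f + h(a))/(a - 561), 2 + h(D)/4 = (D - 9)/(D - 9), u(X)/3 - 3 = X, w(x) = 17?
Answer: 241372353/3986117 ≈ 60.553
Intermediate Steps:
u(X) = 9 + 3*X
h(D) = -4 (h(D) = -8 + 4*((D - 9)/(D - 9)) = -8 + 4*((-9 + D)/(-9 + D)) = -8 + 4*1 = -8 + 4 = -4)
V(a, f) = (-4 + f)/(-561 + a) (V(a, f) = (f - 4)/(a - 561) = (-4 + f)/(-561 + a))
V(349/117 - 91/183, -305) + u(w(-6)) = (-4 - 305)/(-561 + (349/117 - 91/183)) + (9 + 3*17) = -309/(-561 + (349*(1/117) - 91*1/183)) + (9 + 51) = -309/(-561 + (349/117 - 91/183)) + 60 = -309/(-561 + 17740/7137) + 60 = -309/(-3986117/7137) + 60 = -7137/3986117*(-309) + 60 = 2205333/3986117 + 60 = 241372353/3986117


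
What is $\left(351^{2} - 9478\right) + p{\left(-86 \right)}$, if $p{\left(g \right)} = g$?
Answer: $113637$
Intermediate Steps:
$\left(351^{2} - 9478\right) + p{\left(-86 \right)} = \left(351^{2} - 9478\right) - 86 = \left(123201 - 9478\right) - 86 = 113723 - 86 = 113637$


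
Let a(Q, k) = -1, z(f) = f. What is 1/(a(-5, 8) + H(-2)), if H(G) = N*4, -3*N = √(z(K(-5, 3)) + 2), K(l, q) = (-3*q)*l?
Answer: 9/743 - 12*√47/743 ≈ -0.098611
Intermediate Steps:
K(l, q) = -3*l*q
N = -√47/3 (N = -√(-3*(-5)*3 + 2)/3 = -√(45 + 2)/3 = -√47/3 ≈ -2.2852)
H(G) = -4*√47/3 (H(G) = -√47/3*4 = -4*√47/3)
1/(a(-5, 8) + H(-2)) = 1/(-1 - 4*√47/3)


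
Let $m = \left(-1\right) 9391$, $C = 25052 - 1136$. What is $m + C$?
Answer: $14525$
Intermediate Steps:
$C = 23916$
$m = -9391$
$m + C = -9391 + 23916 = 14525$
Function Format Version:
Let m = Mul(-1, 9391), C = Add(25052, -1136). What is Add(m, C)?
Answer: 14525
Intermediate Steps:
C = 23916
m = -9391
Add(m, C) = Add(-9391, 23916) = 14525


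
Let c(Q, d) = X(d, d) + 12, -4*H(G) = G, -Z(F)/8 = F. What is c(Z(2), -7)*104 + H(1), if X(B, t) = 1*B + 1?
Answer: 2495/4 ≈ 623.75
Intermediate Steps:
Z(F) = -8*F
X(B, t) = 1 + B (X(B, t) = B + 1 = 1 + B)
H(G) = -G/4
c(Q, d) = 13 + d (c(Q, d) = (1 + d) + 12 = 13 + d)
c(Z(2), -7)*104 + H(1) = (13 - 7)*104 - 1/4*1 = 6*104 - 1/4 = 624 - 1/4 = 2495/4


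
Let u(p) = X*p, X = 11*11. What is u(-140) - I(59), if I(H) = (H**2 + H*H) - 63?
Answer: -23839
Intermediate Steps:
X = 121
I(H) = -63 + 2*H**2 (I(H) = (H**2 + H**2) - 63 = 2*H**2 - 63 = -63 + 2*H**2)
u(p) = 121*p
u(-140) - I(59) = 121*(-140) - (-63 + 2*59**2) = -16940 - (-63 + 2*3481) = -16940 - (-63 + 6962) = -16940 - 1*6899 = -16940 - 6899 = -23839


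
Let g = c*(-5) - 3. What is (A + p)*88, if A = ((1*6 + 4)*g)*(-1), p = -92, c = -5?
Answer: -27456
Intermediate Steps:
g = 22 (g = -5*(-5) - 3 = 25 - 3 = 22)
A = -220 (A = ((1*6 + 4)*22)*(-1) = ((6 + 4)*22)*(-1) = (10*22)*(-1) = 220*(-1) = -220)
(A + p)*88 = (-220 - 92)*88 = -312*88 = -27456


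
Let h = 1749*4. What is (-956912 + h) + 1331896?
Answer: 381980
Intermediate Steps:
h = 6996
(-956912 + h) + 1331896 = (-956912 + 6996) + 1331896 = -949916 + 1331896 = 381980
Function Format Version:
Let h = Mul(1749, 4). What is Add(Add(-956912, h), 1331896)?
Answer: 381980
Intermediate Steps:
h = 6996
Add(Add(-956912, h), 1331896) = Add(Add(-956912, 6996), 1331896) = Add(-949916, 1331896) = 381980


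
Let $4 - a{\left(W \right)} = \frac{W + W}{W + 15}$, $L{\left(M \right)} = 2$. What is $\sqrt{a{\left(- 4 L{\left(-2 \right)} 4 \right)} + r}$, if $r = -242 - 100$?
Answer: $\frac{i \sqrt{98770}}{17} \approx 18.487 i$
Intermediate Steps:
$r = -342$
$a{\left(W \right)} = 4 - \frac{2 W}{15 + W}$ ($a{\left(W \right)} = 4 - \frac{W + W}{W + 15} = 4 - \frac{2 W}{15 + W}$)
$\sqrt{a{\left(- 4 L{\left(-2 \right)} 4 \right)} + r} = \sqrt{\frac{2 \left(30 + \left(-4\right) 2 \cdot 4\right)}{15 + \left(-4\right) 2 \cdot 4} - 342} = \sqrt{\frac{2 \left(30 - 32\right)}{15 - 32} - 342} = \sqrt{2 \frac{1}{-17} \left(-2\right) - 342} = \sqrt{2 \left(- \frac{1}{17}\right) \left(-2\right) - 342} = \sqrt{\frac{4}{17} - 342} = \sqrt{- \frac{5810}{17}} = \frac{i \sqrt{98770}}{17}$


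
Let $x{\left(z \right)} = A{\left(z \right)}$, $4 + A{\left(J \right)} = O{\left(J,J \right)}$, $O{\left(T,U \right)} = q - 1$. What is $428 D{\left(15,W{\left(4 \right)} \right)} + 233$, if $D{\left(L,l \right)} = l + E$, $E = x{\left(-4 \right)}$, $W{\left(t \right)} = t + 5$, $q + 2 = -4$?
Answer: $-623$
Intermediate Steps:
$q = -6$ ($q = -2 - 4 = -6$)
$O{\left(T,U \right)} = -7$ ($O{\left(T,U \right)} = -6 - 1 = -7$)
$A{\left(J \right)} = -11$ ($A{\left(J \right)} = -4 - 7 = -11$)
$W{\left(t \right)} = 5 + t$
$x{\left(z \right)} = -11$
$E = -11$
$D{\left(L,l \right)} = -11 + l$ ($D{\left(L,l \right)} = l - 11 = -11 + l$)
$428 D{\left(15,W{\left(4 \right)} \right)} + 233 = 428 \left(-11 + \left(5 + 4\right)\right) + 233 = 428 \left(-11 + 9\right) + 233 = 428 \left(-2\right) + 233 = -856 + 233 = -623$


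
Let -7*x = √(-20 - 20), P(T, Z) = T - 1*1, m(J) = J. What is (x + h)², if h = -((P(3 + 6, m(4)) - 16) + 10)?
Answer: 156/49 + 8*I*√10/7 ≈ 3.1837 + 3.614*I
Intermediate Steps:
P(T, Z) = -1 + T (P(T, Z) = T - 1 = -1 + T)
x = -2*I*√10/7 (x = -√(-20 - 20)/7 = -2*I*√10/7 ≈ -0.90351*I)
h = -2 (h = -(((-1 + (3 + 6)) - 16) + 10) = -(((-1 + 9) - 16) + 10) = -((8 - 16) + 10) = -(-8 + 10) = -1*2 = -2)
(x + h)² = (-2*I*√10/7 - 2)² = (-2 - 2*I*√10/7)²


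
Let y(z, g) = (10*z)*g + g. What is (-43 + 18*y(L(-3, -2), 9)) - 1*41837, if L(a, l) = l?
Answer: -44958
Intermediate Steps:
y(z, g) = g + 10*g*z (y(z, g) = 10*g*z + g = g + 10*g*z)
(-43 + 18*y(L(-3, -2), 9)) - 1*41837 = (-43 + 18*(9*(1 + 10*(-2)))) - 1*41837 = (-43 + 18*(9*(1 - 20))) - 41837 = (-43 + 18*(9*(-19))) - 41837 = (-43 + 18*(-171)) - 41837 = (-43 - 3078) - 41837 = -3121 - 41837 = -44958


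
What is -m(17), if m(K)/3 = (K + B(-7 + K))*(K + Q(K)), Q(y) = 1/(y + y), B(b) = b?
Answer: -46899/34 ≈ -1379.4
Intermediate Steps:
Q(y) = 1/(2*y)
m(K) = 3*(-7 + 2*K)*(K + 1/(2*K)) (m(K) = 3*((K + (-7 + K))*(K + 1/(2*K))) = 3*((-7 + 2*K)*(K + 1/(2*K))) = 3*(-7 + 2*K)*(K + 1/(2*K)))
-m(17) = -(3 - 21*17 + 6*17² - 21/2/17) = -(3 - 357 + 6*289 - 21/2*1/17) = -(3 - 357 + 1734 - 21/34) = -1*46899/34 = -46899/34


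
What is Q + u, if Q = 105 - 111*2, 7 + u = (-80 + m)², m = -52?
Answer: 17300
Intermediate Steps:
u = 17417 (u = -7 + (-80 - 52)² = -7 + (-132)² = -7 + 17424 = 17417)
Q = -117 (Q = 105 - 222 = -117)
Q + u = -117 + 17417 = 17300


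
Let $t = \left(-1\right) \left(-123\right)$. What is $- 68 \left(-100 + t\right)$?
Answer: $-1564$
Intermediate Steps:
$t = 123$
$- 68 \left(-100 + t\right) = - 68 \left(-100 + 123\right) = \left(-68\right) 23 = -1564$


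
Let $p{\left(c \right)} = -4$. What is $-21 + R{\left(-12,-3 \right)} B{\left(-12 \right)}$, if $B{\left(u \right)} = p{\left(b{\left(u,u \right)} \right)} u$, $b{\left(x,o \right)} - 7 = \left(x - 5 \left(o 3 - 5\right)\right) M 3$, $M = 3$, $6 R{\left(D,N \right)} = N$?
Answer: $-45$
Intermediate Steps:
$R{\left(D,N \right)} = \frac{N}{6}$
$b{\left(x,o \right)} = 232 - 135 o + 9 x$ ($b{\left(x,o \right)} = 7 + \left(x - 5 \left(o 3 - 5\right)\right) 3 \cdot 3 = 7 + \left(x - 5 \left(3 o - 5\right)\right) 3 \cdot 3 = 7 + \left(x - 5 \left(-5 + 3 o\right)\right) 3 \cdot 3 = 7 + \left(x - \left(-25 + 15 o\right)\right) 3 \cdot 3 = 7 + \left(25 + x - 15 o\right) 3 \cdot 3 = 7 + \left(75 - 45 o + 3 x\right) 3 = 7 + \left(225 - 135 o + 9 x\right) = 232 - 135 o + 9 x$)
$B{\left(u \right)} = - 4 u$
$-21 + R{\left(-12,-3 \right)} B{\left(-12 \right)} = -21 + \frac{1}{6} \left(-3\right) \left(\left(-4\right) \left(-12\right)\right) = -21 - 24 = -45$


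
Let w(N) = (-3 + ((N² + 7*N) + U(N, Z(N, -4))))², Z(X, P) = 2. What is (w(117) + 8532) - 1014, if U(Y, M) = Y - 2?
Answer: 213751918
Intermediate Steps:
U(Y, M) = -2 + Y
w(N) = (-5 + N² + 8*N)² (w(N) = (-3 + ((N² + 7*N) + (-2 + N)))² = (-3 + (-2 + N² + 8*N))² = (-5 + N² + 8*N)²)
(w(117) + 8532) - 1014 = ((-5 + 117² + 8*117)² + 8532) - 1014 = ((-5 + 13689 + 936)² + 8532) - 1014 = (14620² + 8532) - 1014 = (213744400 + 8532) - 1014 = 213752932 - 1014 = 213751918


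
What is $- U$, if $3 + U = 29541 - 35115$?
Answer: $5577$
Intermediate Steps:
$U = -5577$ ($U = -3 + \left(29541 - 35115\right) = -3 - 5574 = -5577$)
$- U = \left(-1\right) \left(-5577\right) = 5577$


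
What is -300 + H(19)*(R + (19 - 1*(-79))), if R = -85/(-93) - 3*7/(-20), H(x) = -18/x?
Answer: -2324799/5890 ≈ -394.70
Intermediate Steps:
R = 3653/1860 (R = -85*(-1/93) - 21*(-1/20) = 85/93 + 21/20 = 3653/1860 ≈ 1.9640)
-300 + H(19)*(R + (19 - 1*(-79))) = -300 + (-18/19)*(3653/1860 + (19 - 1*(-79))) = -300 + (-18*1/19)*(3653/1860 + (19 + 79)) = -300 - 18*(3653/1860 + 98)/19 = -300 - 18/19*185933/1860 = -300 - 557799/5890 = -2324799/5890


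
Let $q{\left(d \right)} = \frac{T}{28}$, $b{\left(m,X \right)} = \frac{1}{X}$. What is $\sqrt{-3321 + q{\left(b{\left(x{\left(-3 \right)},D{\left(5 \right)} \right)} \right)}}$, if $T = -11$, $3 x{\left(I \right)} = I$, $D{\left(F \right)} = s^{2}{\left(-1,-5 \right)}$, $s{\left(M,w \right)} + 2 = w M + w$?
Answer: $\frac{i \sqrt{650993}}{14} \approx 57.632 i$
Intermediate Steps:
$s{\left(M,w \right)} = -2 + w + M w$ ($s{\left(M,w \right)} = -2 + \left(w M + w\right) = -2 + \left(M w + w\right) = -2 + \left(w + M w\right) = -2 + w + M w$)
$D{\left(F \right)} = 4$ ($D{\left(F \right)} = \left(-2 - 5 - -5\right)^{2} = \left(-2 - 5 + 5\right)^{2} = \left(-2\right)^{2} = 4$)
$x{\left(I \right)} = \frac{I}{3}$
$q{\left(d \right)} = - \frac{11}{28}$
$\sqrt{-3321 + q{\left(b{\left(x{\left(-3 \right)},D{\left(5 \right)} \right)} \right)}} = \sqrt{-3321 - \frac{11}{28}} = \sqrt{- \frac{92999}{28}} = \frac{i \sqrt{650993}}{14}$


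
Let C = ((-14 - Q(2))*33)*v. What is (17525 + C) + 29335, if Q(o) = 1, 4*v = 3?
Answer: 185955/4 ≈ 46489.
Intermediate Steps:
v = 3/4 (v = (1/4)*3 = 3/4 ≈ 0.75000)
C = -1485/4 (C = ((-14 - 1*1)*33)*(3/4) = ((-14 - 1)*33)*(3/4) = -15*33*(3/4) = -495*3/4 = -1485/4 ≈ -371.25)
(17525 + C) + 29335 = (17525 - 1485/4) + 29335 = 68615/4 + 29335 = 185955/4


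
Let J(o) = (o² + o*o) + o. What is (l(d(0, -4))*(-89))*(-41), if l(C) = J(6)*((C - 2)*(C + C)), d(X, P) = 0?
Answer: 0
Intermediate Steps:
J(o) = o + 2*o² (J(o) = (o² + o²) + o = 2*o² + o = o + 2*o²)
l(C) = 156*C*(-2 + C) (l(C) = (6*(1 + 2*6))*((C - 2)*(C + C)) = (6*(1 + 12))*((-2 + C)*(2*C)) = (6*13)*(2*C*(-2 + C)) = 78*(2*C*(-2 + C)) = 156*C*(-2 + C))
(l(d(0, -4))*(-89))*(-41) = ((156*0*(-2 + 0))*(-89))*(-41) = ((156*0*(-2))*(-89))*(-41) = (0*(-89))*(-41) = 0*(-41) = 0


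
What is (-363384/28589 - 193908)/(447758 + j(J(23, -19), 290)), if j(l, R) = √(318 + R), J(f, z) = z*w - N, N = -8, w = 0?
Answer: -620592498000642/1432932325714021 + 5543999196*√38/1432932325714021 ≈ -0.43307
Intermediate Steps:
J(f, z) = 8 (J(f, z) = z*0 - 1*(-8) = 0 + 8 = 8)
(-363384/28589 - 193908)/(447758 + j(J(23, -19), 290)) = (-363384/28589 - 193908)/(447758 + √(318 + 290)) = (-363384*1/28589 - 193908)/(447758 + √608) = (-363384/28589 - 193908)/(447758 + 4*√38) = -5543999196/(28589*(447758 + 4*√38))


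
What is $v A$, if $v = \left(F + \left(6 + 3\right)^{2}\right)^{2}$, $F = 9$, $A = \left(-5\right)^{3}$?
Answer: $-1012500$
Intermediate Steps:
$A = -125$
$v = 8100$ ($v = \left(9 + \left(6 + 3\right)^{2}\right)^{2} = \left(9 + 9^{2}\right)^{2} = \left(9 + 81\right)^{2} = 90^{2} = 8100$)
$v A = 8100 \left(-125\right) = -1012500$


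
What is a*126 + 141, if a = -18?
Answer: -2127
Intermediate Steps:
a*126 + 141 = -18*126 + 141 = -2268 + 141 = -2127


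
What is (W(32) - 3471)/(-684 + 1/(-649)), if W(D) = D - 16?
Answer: 2242295/443917 ≈ 5.0512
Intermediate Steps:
W(D) = -16 + D
(W(32) - 3471)/(-684 + 1/(-649)) = ((-16 + 32) - 3471)/(-684 + 1/(-649)) = (16 - 3471)/(-684 - 1/649) = -3455/(-443917/649) = -3455*(-649/443917) = 2242295/443917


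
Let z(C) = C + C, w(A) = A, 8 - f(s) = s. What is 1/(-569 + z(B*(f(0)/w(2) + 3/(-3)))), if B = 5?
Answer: -1/539 ≈ -0.0018553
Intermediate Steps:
f(s) = 8 - s
z(C) = 2*C
1/(-569 + z(B*(f(0)/w(2) + 3/(-3)))) = 1/(-569 + 2*(5*((8 - 1*0)/2 + 3/(-3)))) = 1/(-569 + 2*(5*((8 + 0)*(½) + 3*(-⅓)))) = 1/(-569 + 2*(5*(8*(½) - 1))) = 1/(-569 + 2*(5*(4 - 1))) = 1/(-569 + 2*(5*3)) = 1/(-569 + 2*15) = 1/(-569 + 30) = 1/(-539) = -1/539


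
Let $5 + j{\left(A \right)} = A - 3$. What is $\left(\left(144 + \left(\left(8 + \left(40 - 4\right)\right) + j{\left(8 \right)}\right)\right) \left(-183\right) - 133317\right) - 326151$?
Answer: $-493872$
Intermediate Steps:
$j{\left(A \right)} = -8 + A$ ($j{\left(A \right)} = -5 + \left(A - 3\right) = -5 + \left(-3 + A\right) = -8 + A$)
$\left(\left(144 + \left(\left(8 + \left(40 - 4\right)\right) + j{\left(8 \right)}\right)\right) \left(-183\right) - 133317\right) - 326151 = \left(\left(144 + \left(\left(8 + \left(40 - 4\right)\right) + \left(-8 + 8\right)\right)\right) \left(-183\right) - 133317\right) - 326151 = \left(\left(144 + \left(\left(8 + 36\right) + 0\right)\right) \left(-183\right) - 133317\right) - 326151 = \left(\left(144 + \left(44 + 0\right)\right) \left(-183\right) - 133317\right) - 326151 = \left(\left(144 + 44\right) \left(-183\right) - 133317\right) - 326151 = \left(188 \left(-183\right) - 133317\right) - 326151 = \left(-34404 - 133317\right) - 326151 = -167721 - 326151 = -493872$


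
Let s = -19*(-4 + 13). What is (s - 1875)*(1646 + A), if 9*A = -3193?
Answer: -7925522/3 ≈ -2.6418e+6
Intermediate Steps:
A = -3193/9 (A = (⅑)*(-3193) = -3193/9 ≈ -354.78)
s = -171 (s = -19*9 = -171)
(s - 1875)*(1646 + A) = (-171 - 1875)*(1646 - 3193/9) = -2046*11621/9 = -7925522/3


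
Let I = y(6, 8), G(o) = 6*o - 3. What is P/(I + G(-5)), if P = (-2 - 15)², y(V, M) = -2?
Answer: -289/35 ≈ -8.2571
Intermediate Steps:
G(o) = -3 + 6*o
I = -2
P = 289 (P = (-17)² = 289)
P/(I + G(-5)) = 289/(-2 + (-3 + 6*(-5))) = 289/(-2 + (-3 - 30)) = 289/(-2 - 33) = 289/(-35) = 289*(-1/35) = -289/35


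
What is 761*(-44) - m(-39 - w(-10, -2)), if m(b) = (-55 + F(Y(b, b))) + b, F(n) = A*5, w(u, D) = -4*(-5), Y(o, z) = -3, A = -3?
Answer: -33355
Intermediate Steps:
w(u, D) = 20
F(n) = -15 (F(n) = -3*5 = -15)
m(b) = -70 + b (m(b) = (-55 - 15) + b = -70 + b)
761*(-44) - m(-39 - w(-10, -2)) = 761*(-44) - (-70 + (-39 - 1*20)) = -33484 - (-70 + (-39 - 20)) = -33484 - (-70 - 59) = -33484 - 1*(-129) = -33484 + 129 = -33355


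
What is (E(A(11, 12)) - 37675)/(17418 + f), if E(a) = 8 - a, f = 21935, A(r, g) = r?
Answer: -37678/39353 ≈ -0.95744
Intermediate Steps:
(E(A(11, 12)) - 37675)/(17418 + f) = ((8 - 1*11) - 37675)/(17418 + 21935) = ((8 - 11) - 37675)/39353 = (-3 - 37675)*(1/39353) = -37678*1/39353 = -37678/39353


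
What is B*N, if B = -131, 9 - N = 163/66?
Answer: -56461/66 ≈ -855.47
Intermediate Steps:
N = 431/66 (N = 9 - 163/66 = 431/66 ≈ 6.5303)
B*N = -131*431/66 = -56461/66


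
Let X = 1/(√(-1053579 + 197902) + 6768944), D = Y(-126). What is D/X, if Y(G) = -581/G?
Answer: 280911176/9 + 83*I*√855677/18 ≈ 3.1212e+7 + 4265.4*I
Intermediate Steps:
D = 83/18 (D = -581/(-126) = -581*(-1/126) = 83/18 ≈ 4.6111)
X = 1/(6768944 + I*√855677) (X = 1/(√(-855677) + 6768944) = 1/(I*√855677 + 6768944) = 1/(6768944 + I*√855677) ≈ 1.4773e-7 - 2.0e-11*I)
D/X = 83/(18*(6768944/45818603730813 - I*√855677/45818603730813))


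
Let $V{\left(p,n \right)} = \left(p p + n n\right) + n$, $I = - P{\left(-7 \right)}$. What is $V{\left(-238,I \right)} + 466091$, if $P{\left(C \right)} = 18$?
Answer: $523041$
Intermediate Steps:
$I = -18$ ($I = \left(-1\right) 18 = -18$)
$V{\left(p,n \right)} = n + n^{2} + p^{2}$ ($V{\left(p,n \right)} = \left(p^{2} + n^{2}\right) + n = \left(n^{2} + p^{2}\right) + n = n + n^{2} + p^{2}$)
$V{\left(-238,I \right)} + 466091 = \left(-18 + \left(-18\right)^{2} + \left(-238\right)^{2}\right) + 466091 = \left(-18 + 324 + 56644\right) + 466091 = 56950 + 466091 = 523041$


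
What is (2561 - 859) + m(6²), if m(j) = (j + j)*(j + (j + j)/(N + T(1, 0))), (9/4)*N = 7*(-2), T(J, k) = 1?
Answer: 155162/47 ≈ 3301.3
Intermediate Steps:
N = -56/9 (N = 4*(7*(-2))/9 = (4/9)*(-14) = -56/9 ≈ -6.2222)
m(j) = 58*j²/47 (m(j) = (j + j)*(j + (j + j)/(-56/9 + 1)) = (2*j)*(j + (2*j)/(-47/9)) = (2*j)*(j + (2*j)*(-9/47)) = (2*j)*(j - 18*j/47) = (2*j)*(29*j/47) = 58*j²/47)
(2561 - 859) + m(6²) = (2561 - 859) + 58*(6²)²/47 = 1702 + (58/47)*36² = 1702 + (58/47)*1296 = 1702 + 75168/47 = 155162/47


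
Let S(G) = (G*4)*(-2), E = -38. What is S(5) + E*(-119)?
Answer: 4482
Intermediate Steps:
S(G) = -8*G (S(G) = (4*G)*(-2) = -8*G)
S(5) + E*(-119) = -8*5 - 38*(-119) = -40 + 4522 = 4482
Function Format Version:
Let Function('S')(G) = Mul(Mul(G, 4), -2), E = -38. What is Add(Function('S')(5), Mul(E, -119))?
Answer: 4482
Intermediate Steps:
Function('S')(G) = Mul(-8, G) (Function('S')(G) = Mul(Mul(4, G), -2) = Mul(-8, G))
Add(Function('S')(5), Mul(E, -119)) = Add(Mul(-8, 5), Mul(-38, -119)) = Add(-40, 4522) = 4482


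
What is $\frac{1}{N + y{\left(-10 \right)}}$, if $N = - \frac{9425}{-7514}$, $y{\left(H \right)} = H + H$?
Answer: $- \frac{578}{10835} \approx -0.053346$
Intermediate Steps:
$y{\left(H \right)} = 2 H$
$N = \frac{725}{578}$ ($N = \left(-9425\right) \left(- \frac{1}{7514}\right) = \frac{725}{578} \approx 1.2543$)
$\frac{1}{N + y{\left(-10 \right)}} = \frac{1}{\frac{725}{578} + 2 \left(-10\right)} = \frac{1}{\frac{725}{578} - 20} = \frac{1}{- \frac{10835}{578}} = - \frac{578}{10835}$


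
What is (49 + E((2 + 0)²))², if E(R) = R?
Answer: 2809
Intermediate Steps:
(49 + E((2 + 0)²))² = (49 + (2 + 0)²)² = (49 + 2²)² = (49 + 4)² = 53² = 2809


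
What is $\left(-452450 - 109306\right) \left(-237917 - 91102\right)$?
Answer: $184828397364$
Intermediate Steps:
$\left(-452450 - 109306\right) \left(-237917 - 91102\right) = \left(-561756\right) \left(-329019\right) = 184828397364$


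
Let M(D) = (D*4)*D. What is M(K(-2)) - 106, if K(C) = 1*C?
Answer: -90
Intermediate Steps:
K(C) = C
M(D) = 4*D² (M(D) = (4*D)*D = 4*D²)
M(K(-2)) - 106 = 4*(-2)² - 106 = 4*4 - 106 = 16 - 106 = -90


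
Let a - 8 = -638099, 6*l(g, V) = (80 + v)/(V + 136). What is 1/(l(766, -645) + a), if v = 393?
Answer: -3054/1948730387 ≈ -1.5672e-6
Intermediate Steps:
l(g, V) = 473/(6*(136 + V)) (l(g, V) = ((80 + 393)/(V + 136))/6 = (473/(136 + V))/6 = 473/(6*(136 + V)))
a = -638091 (a = 8 - 638099 = -638091)
1/(l(766, -645) + a) = 1/(473/(6*(136 - 645)) - 638091) = 1/((473/6)/(-509) - 638091) = 1/((473/6)*(-1/509) - 638091) = 1/(-473/3054 - 638091) = 1/(-1948730387/3054) = -3054/1948730387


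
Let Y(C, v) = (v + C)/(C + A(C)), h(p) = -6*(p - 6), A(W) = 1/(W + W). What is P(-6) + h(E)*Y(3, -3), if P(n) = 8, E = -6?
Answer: 8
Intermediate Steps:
A(W) = 1/(2*W)
h(p) = 36 - 6*p (h(p) = -6*(-6 + p) = 36 - 6*p)
Y(C, v) = (C + v)/(C + 1/(2*C)) (Y(C, v) = (v + C)/(C + 1/(2*C)) = (C + v)/(C + 1/(2*C)))
P(-6) + h(E)*Y(3, -3) = 8 + (36 - 6*(-6))*(2*3*(3 - 3)/(1 + 2*3²)) = 8 + (36 + 36)*(2*3*0/(1 + 2*9)) = 8 + 72*(2*3*0/(1 + 18)) = 8 + 72*(2*3*0/19) = 8 + 72*(2*3*(1/19)*0) = 8 + 72*0 = 8 + 0 = 8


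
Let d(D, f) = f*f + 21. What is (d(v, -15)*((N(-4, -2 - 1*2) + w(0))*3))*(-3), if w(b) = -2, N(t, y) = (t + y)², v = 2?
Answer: -137268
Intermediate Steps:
d(D, f) = 21 + f² (d(D, f) = f² + 21 = 21 + f²)
(d(v, -15)*((N(-4, -2 - 1*2) + w(0))*3))*(-3) = ((21 + (-15)²)*(((-4 + (-2 - 1*2))² - 2)*3))*(-3) = ((21 + 225)*(((-4 + (-2 - 2))² - 2)*3))*(-3) = (246*(((-4 - 4)² - 2)*3))*(-3) = (246*(((-8)² - 2)*3))*(-3) = (246*((64 - 2)*3))*(-3) = (246*(62*3))*(-3) = (246*186)*(-3) = 45756*(-3) = -137268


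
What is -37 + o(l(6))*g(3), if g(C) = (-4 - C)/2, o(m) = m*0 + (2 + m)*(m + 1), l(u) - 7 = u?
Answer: -772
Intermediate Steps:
l(u) = 7 + u
o(m) = (1 + m)*(2 + m) (o(m) = 0 + (2 + m)*(1 + m) = 0 + (1 + m)*(2 + m) = (1 + m)*(2 + m))
g(C) = -2 - C/2 (g(C) = (-4 - C)*(½) = -2 - C/2)
-37 + o(l(6))*g(3) = -37 + (2 + (7 + 6)² + 3*(7 + 6))*(-2 - ½*3) = -37 + (2 + 13² + 3*13)*(-2 - 3/2) = -37 + (2 + 169 + 39)*(-7/2) = -37 + 210*(-7/2) = -37 - 735 = -772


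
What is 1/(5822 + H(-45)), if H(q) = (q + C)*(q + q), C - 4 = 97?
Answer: 1/782 ≈ 0.0012788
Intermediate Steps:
C = 101 (C = 4 + 97 = 101)
H(q) = 2*q*(101 + q) (H(q) = (q + 101)*(q + q) = (101 + q)*(2*q) = 2*q*(101 + q))
1/(5822 + H(-45)) = 1/(5822 + 2*(-45)*(101 - 45)) = 1/(5822 + 2*(-45)*56) = 1/(5822 - 5040) = 1/782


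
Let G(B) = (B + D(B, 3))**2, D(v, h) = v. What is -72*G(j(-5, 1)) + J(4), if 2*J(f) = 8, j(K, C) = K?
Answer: -7196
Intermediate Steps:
J(f) = 4 (J(f) = (1/2)*8 = 4)
G(B) = 4*B**2 (G(B) = (B + B)**2 = (2*B)**2 = 4*B**2)
-72*G(j(-5, 1)) + J(4) = -288*(-5)**2 + 4 = -288*25 + 4 = -72*100 + 4 = -7200 + 4 = -7196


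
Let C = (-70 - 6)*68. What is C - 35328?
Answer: -40496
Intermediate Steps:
C = -5168 (C = -76*68 = -5168)
C - 35328 = -5168 - 35328 = -40496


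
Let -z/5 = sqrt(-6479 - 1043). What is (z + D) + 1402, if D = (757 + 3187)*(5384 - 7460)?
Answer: -8186342 - 5*I*sqrt(7522) ≈ -8.1863e+6 - 433.65*I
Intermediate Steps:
z = -5*I*sqrt(7522) (z = -5*sqrt(-6479 - 1043) = -5*I*sqrt(7522) ≈ -433.65*I)
D = -8187744 (D = 3944*(-2076) = -8187744)
(z + D) + 1402 = (-5*I*sqrt(7522) - 8187744) + 1402 = (-8187744 - 5*I*sqrt(7522)) + 1402 = -8186342 - 5*I*sqrt(7522)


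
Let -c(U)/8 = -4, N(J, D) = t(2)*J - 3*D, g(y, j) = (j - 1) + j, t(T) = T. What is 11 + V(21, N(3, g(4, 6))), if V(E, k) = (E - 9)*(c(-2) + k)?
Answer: 71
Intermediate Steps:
g(y, j) = -1 + 2*j (g(y, j) = (-1 + j) + j = -1 + 2*j)
N(J, D) = -3*D + 2*J (N(J, D) = 2*J - 3*D = -3*D + 2*J)
c(U) = 32 (c(U) = -8*(-4) = 32)
V(E, k) = (-9 + E)*(32 + k) (V(E, k) = (E - 9)*(32 + k) = (-9 + E)*(32 + k))
11 + V(21, N(3, g(4, 6))) = 11 + (-288 - 9*(-3*(-1 + 2*6) + 2*3) + 32*21 + 21*(-3*(-1 + 2*6) + 2*3)) = 11 + (-288 - 9*(-3*(-1 + 12) + 6) + 672 + 21*(-3*(-1 + 12) + 6)) = 11 + (-288 - 9*(-3*11 + 6) + 672 + 21*(-3*11 + 6)) = 11 + (-288 - 9*(-33 + 6) + 672 + 21*(-33 + 6)) = 11 + (-288 - 9*(-27) + 672 + 21*(-27)) = 11 + (-288 + 243 + 672 - 567) = 11 + 60 = 71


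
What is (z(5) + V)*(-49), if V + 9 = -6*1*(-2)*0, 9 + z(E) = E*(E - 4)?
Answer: 637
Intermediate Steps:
z(E) = -9 + E*(-4 + E) (z(E) = -9 + E*(E - 4) = -9 + E*(-4 + E))
V = -9 (V = -9 - 6*1*(-2)*0 = -9 - (-12)*0 = -9 - 6*0 = -9 + 0 = -9)
(z(5) + V)*(-49) = ((-9 + 5**2 - 4*5) - 9)*(-49) = ((-9 + 25 - 20) - 9)*(-49) = (-4 - 9)*(-49) = -13*(-49) = 637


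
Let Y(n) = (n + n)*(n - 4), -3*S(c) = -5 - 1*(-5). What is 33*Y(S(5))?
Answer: 0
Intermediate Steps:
S(c) = 0 (S(c) = -(-5 - 1*(-5))/3 = -(-5 + 5)/3 = -⅓*0 = 0)
Y(n) = 2*n*(-4 + n) (Y(n) = (2*n)*(-4 + n) = 2*n*(-4 + n))
33*Y(S(5)) = 33*(2*0*(-4 + 0)) = 33*(2*0*(-4)) = 33*0 = 0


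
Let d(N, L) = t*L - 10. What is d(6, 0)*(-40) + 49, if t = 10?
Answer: 449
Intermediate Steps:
d(N, L) = -10 + 10*L (d(N, L) = 10*L - 10 = -10 + 10*L)
d(6, 0)*(-40) + 49 = (-10 + 10*0)*(-40) + 49 = (-10 + 0)*(-40) + 49 = -10*(-40) + 49 = 400 + 49 = 449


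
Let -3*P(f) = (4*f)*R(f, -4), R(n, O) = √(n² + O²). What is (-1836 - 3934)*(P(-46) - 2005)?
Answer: 11568850 - 2123360*√533/3 ≈ -4.7717e+6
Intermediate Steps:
R(n, O) = √(O² + n²)
P(f) = -4*f*√(16 + f²)/3 (P(f) = -4*f*√((-4)² + f²)/3 = -4*f*√(16 + f²)/3)
(-1836 - 3934)*(P(-46) - 2005) = (-1836 - 3934)*(-4/3*(-46)*√(16 + (-46)²) - 2005) = -5770*(-4/3*(-46)*√(16 + 2116) - 2005) = -5770*(-4/3*(-46)*√2132 - 2005) = -5770*(-4/3*(-46)*2*√533 - 2005) = -5770*(368*√533/3 - 2005) = -5770*(-2005 + 368*√533/3) = 11568850 - 2123360*√533/3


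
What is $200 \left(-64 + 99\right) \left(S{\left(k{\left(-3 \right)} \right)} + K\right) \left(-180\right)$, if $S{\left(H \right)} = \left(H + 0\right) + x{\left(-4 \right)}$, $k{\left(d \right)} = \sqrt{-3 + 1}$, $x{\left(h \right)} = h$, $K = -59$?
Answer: $79380000 - 1260000 i \sqrt{2} \approx 7.938 \cdot 10^{7} - 1.7819 \cdot 10^{6} i$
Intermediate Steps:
$k{\left(d \right)} = i \sqrt{2}$ ($k{\left(d \right)} = \sqrt{-2} = i \sqrt{2}$)
$S{\left(H \right)} = -4 + H$ ($S{\left(H \right)} = \left(H + 0\right) - 4 = H - 4 = -4 + H$)
$200 \left(-64 + 99\right) \left(S{\left(k{\left(-3 \right)} \right)} + K\right) \left(-180\right) = 200 \left(-64 + 99\right) \left(\left(-4 + i \sqrt{2}\right) - 59\right) \left(-180\right) = 200 \cdot 35 \left(-63 + i \sqrt{2}\right) \left(-180\right) = 200 \left(-2205 + 35 i \sqrt{2}\right) \left(-180\right) = \left(-441000 + 7000 i \sqrt{2}\right) \left(-180\right) = 79380000 - 1260000 i \sqrt{2}$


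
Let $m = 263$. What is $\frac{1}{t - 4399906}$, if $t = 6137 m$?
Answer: $- \frac{1}{2785875} \approx -3.5895 \cdot 10^{-7}$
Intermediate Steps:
$t = 1614031$ ($t = 6137 \cdot 263 = 1614031$)
$\frac{1}{t - 4399906} = \frac{1}{1614031 - 4399906} = \frac{1}{-2785875} = - \frac{1}{2785875}$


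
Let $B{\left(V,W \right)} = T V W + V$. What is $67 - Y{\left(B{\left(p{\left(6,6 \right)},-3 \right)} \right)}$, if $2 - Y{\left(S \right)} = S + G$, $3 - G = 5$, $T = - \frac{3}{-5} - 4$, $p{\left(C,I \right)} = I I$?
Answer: $\frac{2331}{5} \approx 466.2$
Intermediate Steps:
$p{\left(C,I \right)} = I^{2}$
$T = - \frac{17}{5}$ ($T = \left(-3\right) \left(- \frac{1}{5}\right) - 4 = \frac{3}{5} - 4 = - \frac{17}{5} \approx -3.4$)
$G = -2$ ($G = 3 - 5 = -2$)
$B{\left(V,W \right)} = V - \frac{17 V W}{5}$ ($B{\left(V,W \right)} = - \frac{17 V}{5} W + V = - \frac{17 V W}{5} + V = V - \frac{17 V W}{5}$)
$Y{\left(S \right)} = 4 - S$ ($Y{\left(S \right)} = 2 - \left(S - 2\right) = 2 - \left(-2 + S\right) = 4 - S$)
$67 - Y{\left(B{\left(p{\left(6,6 \right)},-3 \right)} \right)} = 67 - \left(4 - \frac{6^{2} \left(5 - -51\right)}{5}\right) = 67 - \left(4 - \frac{1}{5} \cdot 36 \left(5 + 51\right)\right) = 67 - \left(4 - \frac{1}{5} \cdot 36 \cdot 56\right) = 67 - \left(4 - \frac{2016}{5}\right) = 67 - - \frac{1996}{5} = 67 + \frac{1996}{5} = \frac{2331}{5}$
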